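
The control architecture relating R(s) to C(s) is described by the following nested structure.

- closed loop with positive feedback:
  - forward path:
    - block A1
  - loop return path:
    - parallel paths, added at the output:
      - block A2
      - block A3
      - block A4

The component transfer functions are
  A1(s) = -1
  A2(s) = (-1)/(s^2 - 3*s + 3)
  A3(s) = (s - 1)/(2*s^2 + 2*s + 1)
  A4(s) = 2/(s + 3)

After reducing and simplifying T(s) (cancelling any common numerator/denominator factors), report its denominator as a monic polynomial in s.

[1] reduce the parallel group A2, A3, A4; result (5*s^4 - 11*s^3 - 12*s^2 + 14*s - 6)/(2*s^5 + 2*s^4 - 11*s^3 + 6*s^2 + 12*s + 9)
[2] collapse the loop (A1 forward, (A2+A3+A4) return); result (-2*s^5 - 2*s^4 + 11*s^3 - 6*s^2 - 12*s - 9)/(2*s^5 + 7*s^4 - 22*s^3 - 6*s^2 + 26*s + 3)
The result of step 2 is T(s) in lowest terms. Its denominator has leading coefficient 2; dividing the denominator through by 2 makes it monic.

Therefore the answer is s^5 + 7*s^4/2 - 11*s^3 - 3*s^2 + 13*s + 3/2.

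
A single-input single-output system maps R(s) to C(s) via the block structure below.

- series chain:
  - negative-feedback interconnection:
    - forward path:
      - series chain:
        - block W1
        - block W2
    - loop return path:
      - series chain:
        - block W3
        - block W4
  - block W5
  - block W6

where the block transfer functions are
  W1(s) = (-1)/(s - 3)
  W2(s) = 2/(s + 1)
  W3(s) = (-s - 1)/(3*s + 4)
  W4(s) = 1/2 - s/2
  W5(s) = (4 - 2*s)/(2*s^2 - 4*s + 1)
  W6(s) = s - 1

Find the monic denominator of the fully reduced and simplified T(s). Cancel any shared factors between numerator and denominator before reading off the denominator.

Answer: s^5 - 3*s^4 - 19*s^3/6 + 43*s^2/6 + 9*s/2 - 11/6

Working:
1. series reduction of W1, W2 -> (-2)/(s^2 - 2*s - 3)
2. series reduction of W3, W4 -> (s^2 - 1)/(6*s + 8)
3. apply the feedback formula to (W1*W2), (W3*W4) -> (-6*s - 8)/(3*s^3 - 3*s^2 - 17*s - 11)
4. reduce the series chain [(W1*W2)/(1+(W1*W2)*(W3*W4))], W5, W6 -> (12*s^3 - 20*s^2 - 24*s + 32)/(6*s^5 - 18*s^4 - 19*s^3 + 43*s^2 + 27*s - 11)
The result of step 4 is T(s) in lowest terms. Its denominator has leading coefficient 6; dividing the denominator through by 6 makes it monic.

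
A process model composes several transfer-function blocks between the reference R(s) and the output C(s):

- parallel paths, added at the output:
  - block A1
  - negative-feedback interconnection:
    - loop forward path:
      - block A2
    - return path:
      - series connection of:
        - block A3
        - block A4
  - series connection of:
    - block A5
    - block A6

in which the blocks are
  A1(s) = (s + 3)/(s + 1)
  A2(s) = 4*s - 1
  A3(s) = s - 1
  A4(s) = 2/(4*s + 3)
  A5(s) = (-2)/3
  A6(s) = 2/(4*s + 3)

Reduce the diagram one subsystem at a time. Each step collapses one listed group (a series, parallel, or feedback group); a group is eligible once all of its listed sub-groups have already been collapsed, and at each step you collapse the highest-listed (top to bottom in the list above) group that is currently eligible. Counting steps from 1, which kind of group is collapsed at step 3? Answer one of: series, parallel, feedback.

Step 1. reduce the series chain A3, A4
Step 2. feedback reduction of A2, (A3*A4)
Step 3. reduce the series chain A5, A6
Step 4. add A1, [A2/(1+A2*(A3*A4))], (A5*A6) (parallel)
At step 3 the group reduced is series.

Answer: series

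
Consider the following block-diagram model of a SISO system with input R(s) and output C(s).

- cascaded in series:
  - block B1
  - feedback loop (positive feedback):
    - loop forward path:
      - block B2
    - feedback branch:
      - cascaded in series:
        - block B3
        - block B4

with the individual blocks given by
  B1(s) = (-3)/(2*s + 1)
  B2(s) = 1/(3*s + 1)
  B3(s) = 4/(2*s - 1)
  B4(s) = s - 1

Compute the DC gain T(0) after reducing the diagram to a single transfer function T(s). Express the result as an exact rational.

Reducing step by step:

Step 1. cascade B3, B4 = (4*s - 4)/(2*s - 1)
Step 2. reduce the feedback loop with forward B2 and return (B3*B4) = (2*s - 1)/(6*s^2 - 5*s + 3)
Step 3. reduce the series chain B1, [B2/(1-B2*(B3*B4))] = (3 - 6*s)/(12*s^3 - 4*s^2 + s + 3)
The step-3 result is T(s). Setting s = 0: T(0) = 3/3 = 1.

Answer: 1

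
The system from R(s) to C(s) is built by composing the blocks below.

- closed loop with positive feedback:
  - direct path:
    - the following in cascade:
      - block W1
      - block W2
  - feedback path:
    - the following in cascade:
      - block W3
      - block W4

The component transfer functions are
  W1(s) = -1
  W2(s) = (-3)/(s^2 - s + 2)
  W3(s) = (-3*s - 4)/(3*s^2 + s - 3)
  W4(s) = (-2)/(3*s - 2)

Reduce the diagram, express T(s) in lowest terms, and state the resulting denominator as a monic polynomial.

First reduce the diagram to T(s).

(1) series reduction of W1, W2 gives 3/(s^2 - s + 2)
(2) combine W3, W4 in series gives (6*s + 8)/(9*s^3 - 3*s^2 - 11*s + 6)
(3) collapse the loop ((W1*W2) forward, (W3*W4) return) gives (27*s^3 - 9*s^2 - 33*s + 18)/(9*s^5 - 12*s^4 + 10*s^3 + 11*s^2 - 46*s - 12)
T(s) is the step-3 result (common factors already cancelled). Leading coefficient of the denominator: 9. Divide through by 9 for the monic polynomial.

Answer: s^5 - 4*s^4/3 + 10*s^3/9 + 11*s^2/9 - 46*s/9 - 4/3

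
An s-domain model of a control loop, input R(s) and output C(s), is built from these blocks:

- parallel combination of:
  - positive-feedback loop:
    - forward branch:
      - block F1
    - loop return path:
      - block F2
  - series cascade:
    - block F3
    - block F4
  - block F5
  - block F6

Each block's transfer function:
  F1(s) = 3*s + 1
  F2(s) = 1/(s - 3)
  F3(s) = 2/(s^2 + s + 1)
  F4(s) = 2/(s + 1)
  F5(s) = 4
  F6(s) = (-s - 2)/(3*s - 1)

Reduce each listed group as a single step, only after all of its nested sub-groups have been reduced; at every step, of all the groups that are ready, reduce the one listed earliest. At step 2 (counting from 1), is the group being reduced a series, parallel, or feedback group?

Step 1 - feedback reduction of F1, F2
Step 2 - series reduction of F3, F4
Step 3 - sum the parallel branches [F1/(1-F1*F2)], (F3*F4), F5, F6
At step 2 the group reduced is series.

Hence the answer: series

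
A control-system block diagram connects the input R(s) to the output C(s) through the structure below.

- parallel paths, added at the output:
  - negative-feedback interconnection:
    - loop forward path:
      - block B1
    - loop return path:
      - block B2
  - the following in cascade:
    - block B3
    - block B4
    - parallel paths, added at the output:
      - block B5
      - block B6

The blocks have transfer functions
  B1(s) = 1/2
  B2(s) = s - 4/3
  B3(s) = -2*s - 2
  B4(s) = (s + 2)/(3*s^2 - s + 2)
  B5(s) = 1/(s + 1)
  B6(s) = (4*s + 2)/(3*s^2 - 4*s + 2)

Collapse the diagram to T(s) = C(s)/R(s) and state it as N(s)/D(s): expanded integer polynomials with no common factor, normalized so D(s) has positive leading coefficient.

First reduce the diagram to T(s).

(1) collapse the loop (B1 forward, B2 return): 3/(3*s + 2)
(2) combine B5, B6 in parallel: (7*s^2 + 2*s + 4)/(3*s^3 - s^2 - 2*s + 2)
(3) multiply B3, B4, (B5+B6) (series): (-14*s^3 - 32*s^2 - 16*s - 16)/(9*s^4 - 15*s^3 + 16*s^2 - 10*s + 4)
(4) parallel reduction of [B1/(1+B1*B2)], (B3*B4*(B5+B6)), giving the overall T(s)

Answer: (-15*s^4 - 169*s^3 - 64*s^2 - 110*s - 20)/(27*s^5 - 27*s^4 + 18*s^3 + 2*s^2 - 8*s + 8)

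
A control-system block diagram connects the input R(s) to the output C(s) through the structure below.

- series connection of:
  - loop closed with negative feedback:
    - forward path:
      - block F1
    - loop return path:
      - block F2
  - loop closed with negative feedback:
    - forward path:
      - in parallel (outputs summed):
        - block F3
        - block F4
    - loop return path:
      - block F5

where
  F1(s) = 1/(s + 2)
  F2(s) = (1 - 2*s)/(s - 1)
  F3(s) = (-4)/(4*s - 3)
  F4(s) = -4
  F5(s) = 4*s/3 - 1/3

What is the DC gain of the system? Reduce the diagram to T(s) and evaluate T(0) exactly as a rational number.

1. collapse the loop (F1 forward, F2 return) -> (s - 1)/(s^2 - s - 1)
2. sum the parallel branches F3, F4 -> (8 - 16*s)/(4*s - 3)
3. close the feedback loop around (F3+F4), F5 -> (48*s - 24)/(64*s^2 - 60*s + 17)
4. series reduction of [F1/(1+F1*F2)], [(F3+F4)/(1+(F3+F4)*F5)] -> (48*s^2 - 72*s + 24)/(64*s^4 - 124*s^3 + 13*s^2 + 43*s - 17)
The step-4 result is T(s). Setting s = 0: T(0) = 24/(-17) = -24/17.

Final answer: -24/17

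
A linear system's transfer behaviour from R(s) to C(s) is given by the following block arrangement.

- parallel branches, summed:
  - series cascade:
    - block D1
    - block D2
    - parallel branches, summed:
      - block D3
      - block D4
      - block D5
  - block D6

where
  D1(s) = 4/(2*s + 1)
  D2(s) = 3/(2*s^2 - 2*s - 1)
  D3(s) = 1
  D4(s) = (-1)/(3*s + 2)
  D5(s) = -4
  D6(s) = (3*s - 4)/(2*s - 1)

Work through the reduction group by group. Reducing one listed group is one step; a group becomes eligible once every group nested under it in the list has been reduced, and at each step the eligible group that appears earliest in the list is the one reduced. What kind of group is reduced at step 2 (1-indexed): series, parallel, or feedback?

1. add D3, D4, D5 (parallel)
2. multiply D1, D2, (D3+D4+D5) (series)
3. combine (D1*D2*(D3+D4+D5)), D6 in parallel
So the answer for step 2 is series.

Final answer: series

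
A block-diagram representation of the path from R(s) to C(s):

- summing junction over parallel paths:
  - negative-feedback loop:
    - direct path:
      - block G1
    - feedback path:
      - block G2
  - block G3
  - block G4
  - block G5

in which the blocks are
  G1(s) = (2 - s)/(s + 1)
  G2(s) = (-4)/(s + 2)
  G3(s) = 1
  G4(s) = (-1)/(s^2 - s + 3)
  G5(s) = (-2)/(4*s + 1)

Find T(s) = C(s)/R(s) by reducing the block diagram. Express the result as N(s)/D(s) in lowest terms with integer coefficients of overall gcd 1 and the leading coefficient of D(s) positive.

Step 1. apply the feedback formula to G1, G2; result (4 - s^2)/(s^2 + 7*s - 6)
Step 2. reduce the parallel group [G1/(1+G1*G2)], G3, G4, G5 - this is the overall T(s), already in the required normalized form

Answer: (26*s^4 - 45*s^3 + 74*s^2 - 38*s + 36)/(4*s^5 + 25*s^4 - 34*s^3 + 98*s^2 - 45*s - 18)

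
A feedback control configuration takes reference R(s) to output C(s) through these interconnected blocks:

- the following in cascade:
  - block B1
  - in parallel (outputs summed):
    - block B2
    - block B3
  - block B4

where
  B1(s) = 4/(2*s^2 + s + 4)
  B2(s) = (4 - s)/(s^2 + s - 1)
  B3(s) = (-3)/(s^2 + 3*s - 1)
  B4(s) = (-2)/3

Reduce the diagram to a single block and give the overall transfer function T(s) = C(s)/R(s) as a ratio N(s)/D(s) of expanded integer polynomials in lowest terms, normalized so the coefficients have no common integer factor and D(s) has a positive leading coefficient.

Reducing step by step:

Step 1. add B2, B3 (parallel), giving (-s^3 - 2*s^2 + 10*s - 1)/(s^4 + 4*s^3 + s^2 - 4*s + 1)
Step 2. series reduction of B1, (B2+B3), B4, giving the overall T(s)

Answer: (8*s^3 + 16*s^2 - 80*s + 8)/(6*s^6 + 27*s^5 + 30*s^4 + 27*s^3 + 6*s^2 - 45*s + 12)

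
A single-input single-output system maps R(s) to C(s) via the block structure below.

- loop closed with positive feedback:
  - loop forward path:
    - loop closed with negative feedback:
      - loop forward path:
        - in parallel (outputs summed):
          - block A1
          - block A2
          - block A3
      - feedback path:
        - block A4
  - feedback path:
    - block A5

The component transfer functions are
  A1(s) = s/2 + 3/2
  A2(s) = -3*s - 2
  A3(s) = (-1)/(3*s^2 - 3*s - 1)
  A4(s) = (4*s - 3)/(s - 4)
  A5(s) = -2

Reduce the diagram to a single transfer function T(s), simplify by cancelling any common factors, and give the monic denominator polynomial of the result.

(1) reduce the parallel group A1, A2, A3, giving (-15*s^3 + 12*s^2 + 8*s - 1)/(6*s^2 - 6*s - 2)
(2) collapse the loop ((A1+A2+A3) forward, A4 return), giving (15*s^4 - 72*s^3 + 40*s^2 + 33*s - 4)/(60*s^4 - 99*s^3 + 34*s^2 + 6*s - 11)
(3) close the feedback loop around [(A1+A2+A3)/(1+(A1+A2+A3)*A4)], A5, giving (15*s^4 - 72*s^3 + 40*s^2 + 33*s - 4)/(90*s^4 - 243*s^3 + 114*s^2 + 72*s - 19)
No further cancellation is possible in the step-3 result, so that is T(s). Its denominator becomes monic after dividing by the leading coefficient 90.

Answer: s^4 - 27*s^3/10 + 19*s^2/15 + 4*s/5 - 19/90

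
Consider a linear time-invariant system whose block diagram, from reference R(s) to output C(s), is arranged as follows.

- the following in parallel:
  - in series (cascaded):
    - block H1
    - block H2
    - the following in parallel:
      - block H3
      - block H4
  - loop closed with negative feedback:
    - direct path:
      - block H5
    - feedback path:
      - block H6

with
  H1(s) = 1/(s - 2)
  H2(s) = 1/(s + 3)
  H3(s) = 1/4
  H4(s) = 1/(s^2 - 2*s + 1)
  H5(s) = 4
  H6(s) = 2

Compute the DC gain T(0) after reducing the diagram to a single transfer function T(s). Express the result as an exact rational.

First reduce the diagram to T(s).

1. add H3, H4 (parallel) gives (s^2 - 2*s + 5)/(4*s^2 - 8*s + 4)
2. combine H1, H2, (H3+H4) in series gives (s^2 - 2*s + 5)/(4*s^4 - 4*s^3 - 28*s^2 + 52*s - 24)
3. close the feedback loop around H5, H6 gives 4/9
4. combine (H1*H2*(H3+H4)), [H5/(1+H5*H6)] in parallel gives (16*s^4 - 16*s^3 - 103*s^2 + 190*s - 51)/(36*s^4 - 36*s^3 - 252*s^2 + 468*s - 216)
Evaluating the step-4 result (the overall T(s)) at s = 0 gives T(0) = -51/(-216) = 17/72.

Answer: 17/72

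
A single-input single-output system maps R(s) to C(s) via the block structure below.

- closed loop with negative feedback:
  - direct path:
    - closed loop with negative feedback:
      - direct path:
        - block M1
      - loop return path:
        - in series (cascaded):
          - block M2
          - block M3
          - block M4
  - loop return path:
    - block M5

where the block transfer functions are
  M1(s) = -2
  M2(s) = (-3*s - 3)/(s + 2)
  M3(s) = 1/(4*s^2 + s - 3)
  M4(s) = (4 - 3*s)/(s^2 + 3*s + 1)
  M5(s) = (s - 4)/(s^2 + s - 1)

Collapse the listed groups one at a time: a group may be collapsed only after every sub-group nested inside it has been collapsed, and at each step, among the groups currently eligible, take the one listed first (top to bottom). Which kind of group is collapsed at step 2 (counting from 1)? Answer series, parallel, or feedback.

Step 1: multiply M2, M3, M4 (series)
Step 2: apply the feedback formula to M1, (M2*M3*M4)
Step 3: collapse the loop ([M1/(1+M1*(M2*M3*M4))] forward, M5 return)
Step 2 collapses a feedback group.

Answer: feedback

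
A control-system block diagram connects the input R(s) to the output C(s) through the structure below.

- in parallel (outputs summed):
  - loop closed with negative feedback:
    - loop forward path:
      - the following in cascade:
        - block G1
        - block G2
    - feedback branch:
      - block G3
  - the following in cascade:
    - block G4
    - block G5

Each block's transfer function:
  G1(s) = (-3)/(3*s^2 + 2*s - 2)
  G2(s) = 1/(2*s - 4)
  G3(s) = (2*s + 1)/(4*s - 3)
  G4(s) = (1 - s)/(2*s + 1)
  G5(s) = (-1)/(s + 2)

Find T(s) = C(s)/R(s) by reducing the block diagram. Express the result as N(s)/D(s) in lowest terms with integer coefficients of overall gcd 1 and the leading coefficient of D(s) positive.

The answer is (24*s^5 - 74*s^4 + 2*s^3 + 44*s^2 - 68*s + 45)/(48*s^6 + 20*s^5 - 250*s^4 - 96*s^3 + 208*s^2 - 11*s - 54).

Reasoning:
[1] series reduction of G1, G2; result (-3)/(6*s^3 - 8*s^2 - 12*s + 8)
[2] apply the feedback formula to (G1*G2), G3; result (9 - 12*s)/(24*s^4 - 50*s^3 - 24*s^2 + 62*s - 27)
[3] combine G4, G5 in series; result (s - 1)/(2*s^2 + 5*s + 2)
[4] parallel reduction of [(G1*G2)/(1+(G1*G2)*G3)], (G4*G5); the result is T(s) itself (integer coefficients, no common factor, positive leading denominator coefficient)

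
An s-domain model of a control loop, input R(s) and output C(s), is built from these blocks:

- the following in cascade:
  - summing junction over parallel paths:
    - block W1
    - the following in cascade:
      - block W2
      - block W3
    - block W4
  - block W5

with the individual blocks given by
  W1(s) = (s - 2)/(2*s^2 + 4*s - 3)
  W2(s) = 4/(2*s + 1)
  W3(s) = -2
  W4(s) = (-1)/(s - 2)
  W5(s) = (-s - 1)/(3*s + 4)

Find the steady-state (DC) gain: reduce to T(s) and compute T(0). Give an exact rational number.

Step 1 - reduce the series chain W2, W3: (-8)/(2*s + 1)
Step 2 - add W1, (W2*W3), W4 (parallel): (-18*s^3 - 17*s^2 + 94*s - 41)/(4*s^4 + 2*s^3 - 22*s^2 + s + 6)
Step 3 - combine (W1+(W2*W3)+W4), W5 in series: (18*s^4 + 35*s^3 - 77*s^2 - 53*s + 41)/(12*s^5 + 22*s^4 - 58*s^3 - 85*s^2 + 22*s + 24)
DC gain: substitute s = 0 into T(s) from step 3: T(0) = 41/24.

Therefore the answer is 41/24.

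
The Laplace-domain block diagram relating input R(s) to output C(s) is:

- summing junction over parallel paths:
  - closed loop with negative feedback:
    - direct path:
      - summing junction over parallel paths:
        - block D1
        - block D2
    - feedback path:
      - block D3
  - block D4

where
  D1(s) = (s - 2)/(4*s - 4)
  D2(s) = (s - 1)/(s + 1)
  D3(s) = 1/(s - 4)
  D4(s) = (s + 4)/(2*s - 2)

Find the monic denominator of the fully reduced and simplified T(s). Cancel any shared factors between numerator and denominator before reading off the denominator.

The answer is s^4 - 15*s^3/4 - s^2/2 + 31*s/4 - 9/2.

Reasoning:
Step 1. combine D1, D2 in parallel -> (5*s^2 - 9*s + 2)/(4*s^2 - 4)
Step 2. collapse the loop ((D1+D2) forward, D3 return) -> (5*s^3 - 29*s^2 + 38*s - 8)/(4*s^3 - 11*s^2 - 13*s + 18)
Step 3. sum the parallel branches [(D1+D2)/(1+(D1+D2)*D3)], D4 -> (14*s^4 - 63*s^3 + 77*s^2 - 126*s + 88)/(8*s^4 - 30*s^3 - 4*s^2 + 62*s - 36)
T(s) is the step-3 result (common factors already cancelled). Leading coefficient of the denominator: 8. Divide through by 8 for the monic polynomial.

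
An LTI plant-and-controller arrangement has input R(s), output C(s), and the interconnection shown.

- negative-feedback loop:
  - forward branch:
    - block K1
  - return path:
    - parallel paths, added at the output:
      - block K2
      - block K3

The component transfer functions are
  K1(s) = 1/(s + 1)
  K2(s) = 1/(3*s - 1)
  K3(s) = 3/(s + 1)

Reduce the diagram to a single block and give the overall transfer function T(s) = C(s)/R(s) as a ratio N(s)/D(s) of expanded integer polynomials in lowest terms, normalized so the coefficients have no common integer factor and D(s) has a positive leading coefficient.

(1) combine K2, K3 in parallel, giving (10*s - 2)/(3*s^2 + 2*s - 1)
(2) collapse the loop (K1 forward, (K2+K3) return), giving the overall T(s)

Answer: (3*s^2 + 2*s - 1)/(3*s^3 + 5*s^2 + 11*s - 3)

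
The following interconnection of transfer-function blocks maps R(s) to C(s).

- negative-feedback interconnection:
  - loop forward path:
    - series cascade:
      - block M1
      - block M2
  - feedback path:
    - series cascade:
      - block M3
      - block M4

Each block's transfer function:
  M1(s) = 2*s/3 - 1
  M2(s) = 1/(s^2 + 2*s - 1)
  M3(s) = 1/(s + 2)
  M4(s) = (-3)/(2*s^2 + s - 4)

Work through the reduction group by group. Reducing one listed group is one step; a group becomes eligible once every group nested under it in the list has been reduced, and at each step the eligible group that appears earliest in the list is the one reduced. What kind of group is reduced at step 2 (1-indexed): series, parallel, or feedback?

[1] cascade M1, M2
[2] multiply M3, M4 (series)
[3] close the feedback loop around (M1*M2), (M3*M4)
At step 2 the group reduced is series.

Therefore the answer is series.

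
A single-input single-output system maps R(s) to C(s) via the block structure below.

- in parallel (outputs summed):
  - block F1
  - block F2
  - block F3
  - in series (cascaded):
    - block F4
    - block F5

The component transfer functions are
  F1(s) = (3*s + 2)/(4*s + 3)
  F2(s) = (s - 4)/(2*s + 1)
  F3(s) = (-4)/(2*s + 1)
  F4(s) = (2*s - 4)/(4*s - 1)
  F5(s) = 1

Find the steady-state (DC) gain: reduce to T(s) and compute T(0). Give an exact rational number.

[1] reduce the series chain F4, F5; result (2*s - 4)/(4*s - 1)
[2] reduce the parallel group F1, F2, F3, (F4*F5); result (56*s^3 - 110*s^2 - 100*s + 10)/(32*s^3 + 32*s^2 + 2*s - 3)
That last expression is T(s); at s = 0 only the constant terms survive, so T(0) = 10/(-3) = -10/3.

Hence the answer: -10/3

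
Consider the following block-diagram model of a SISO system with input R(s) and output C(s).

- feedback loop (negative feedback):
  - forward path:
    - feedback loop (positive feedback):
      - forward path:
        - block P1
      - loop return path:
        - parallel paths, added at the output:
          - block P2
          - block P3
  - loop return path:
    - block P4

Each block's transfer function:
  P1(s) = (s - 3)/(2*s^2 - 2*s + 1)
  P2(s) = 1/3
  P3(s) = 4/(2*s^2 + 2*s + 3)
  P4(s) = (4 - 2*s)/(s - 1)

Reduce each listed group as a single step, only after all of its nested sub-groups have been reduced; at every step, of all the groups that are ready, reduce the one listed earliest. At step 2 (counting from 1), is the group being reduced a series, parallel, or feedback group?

Step 1. parallel reduction of P2, P3
Step 2. close the feedback loop around P1, (P2+P3)
Step 3. feedback reduction of [P1/(1-P1*(P2+P3))], P4
Step 2: feedback.

Therefore the answer is feedback.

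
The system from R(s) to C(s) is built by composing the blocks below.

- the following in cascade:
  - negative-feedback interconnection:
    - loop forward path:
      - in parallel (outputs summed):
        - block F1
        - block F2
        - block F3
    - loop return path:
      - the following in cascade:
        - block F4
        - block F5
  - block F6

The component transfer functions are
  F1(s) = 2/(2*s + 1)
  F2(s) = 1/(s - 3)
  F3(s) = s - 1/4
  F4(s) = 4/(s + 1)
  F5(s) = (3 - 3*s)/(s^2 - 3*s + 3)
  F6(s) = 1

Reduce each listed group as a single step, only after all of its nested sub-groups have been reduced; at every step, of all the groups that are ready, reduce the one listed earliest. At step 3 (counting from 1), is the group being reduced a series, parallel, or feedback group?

The answer is feedback.

Reasoning:
1. add F1, F2, F3 (parallel)
2. cascade F4, F5
3. reduce the feedback loop with forward (F1+F2+F3) and return (F4*F5)
4. series reduction of [(F1+F2+F3)/(1+(F1+F2+F3)*(F4*F5))], F6
The group at step 3 is a feedback group.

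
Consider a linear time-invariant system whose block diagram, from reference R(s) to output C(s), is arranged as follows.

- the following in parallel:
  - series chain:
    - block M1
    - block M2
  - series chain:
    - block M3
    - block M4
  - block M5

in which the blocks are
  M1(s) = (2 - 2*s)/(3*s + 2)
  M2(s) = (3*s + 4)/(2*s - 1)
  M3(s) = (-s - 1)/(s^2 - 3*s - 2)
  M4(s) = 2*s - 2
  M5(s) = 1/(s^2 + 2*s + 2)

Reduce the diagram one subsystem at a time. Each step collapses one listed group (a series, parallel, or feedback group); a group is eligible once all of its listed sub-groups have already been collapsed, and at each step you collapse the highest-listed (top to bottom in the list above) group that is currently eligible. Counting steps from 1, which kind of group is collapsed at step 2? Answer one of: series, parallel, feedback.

[1] series reduction of M1, M2
[2] multiply M3, M4 (series)
[3] reduce the parallel group (M1*M2), (M3*M4), M5
Step 2: series.

Therefore the answer is series.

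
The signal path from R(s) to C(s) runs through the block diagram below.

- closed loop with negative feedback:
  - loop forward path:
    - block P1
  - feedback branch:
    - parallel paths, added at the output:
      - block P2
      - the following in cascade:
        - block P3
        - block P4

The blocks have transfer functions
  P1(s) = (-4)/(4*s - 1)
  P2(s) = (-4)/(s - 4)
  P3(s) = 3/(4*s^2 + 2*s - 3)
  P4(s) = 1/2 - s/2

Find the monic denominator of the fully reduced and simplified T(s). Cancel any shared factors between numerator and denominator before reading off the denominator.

The answer is s^4 - 15*s^3/4 + 5*s^2/2 + 61*s/16 - 9/4.

Reasoning:
Step 1. cascade P3, P4; result (3 - 3*s)/(8*s^2 + 4*s - 6)
Step 2. sum the parallel branches P2, (P3*P4); result (-35*s^2 - s + 12)/(8*s^3 - 28*s^2 - 22*s + 24)
Step 3. collapse the loop (P1 forward, (P2+(P3*P4)) return); result (-16*s^3 + 56*s^2 + 44*s - 48)/(16*s^4 - 60*s^3 + 40*s^2 + 61*s - 36)
No further cancellation is possible in the step-3 result, so that is T(s). Its denominator becomes monic after dividing by the leading coefficient 16.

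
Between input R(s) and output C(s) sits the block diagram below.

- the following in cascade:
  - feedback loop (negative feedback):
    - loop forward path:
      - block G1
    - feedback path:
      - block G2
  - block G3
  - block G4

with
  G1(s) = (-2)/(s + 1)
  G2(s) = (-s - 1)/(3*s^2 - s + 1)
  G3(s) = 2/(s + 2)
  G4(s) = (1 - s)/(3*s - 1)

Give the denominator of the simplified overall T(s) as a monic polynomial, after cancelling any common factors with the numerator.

First reduce the diagram to T(s).

[1] apply the feedback formula to G1, G2 = (-6*s^2 + 2*s - 2)/(3*s^3 + 2*s^2 + 2*s + 3)
[2] cascade [G1/(1+G1*G2)], G3, G4 = (12*s^3 - 16*s^2 + 8*s - 4)/(9*s^5 + 21*s^4 + 10*s^3 + 15*s^2 + 11*s - 6)
T(s) is the step-2 result (common factors already cancelled). Leading coefficient of the denominator: 9. Divide through by 9 for the monic polynomial.

Answer: s^5 + 7*s^4/3 + 10*s^3/9 + 5*s^2/3 + 11*s/9 - 2/3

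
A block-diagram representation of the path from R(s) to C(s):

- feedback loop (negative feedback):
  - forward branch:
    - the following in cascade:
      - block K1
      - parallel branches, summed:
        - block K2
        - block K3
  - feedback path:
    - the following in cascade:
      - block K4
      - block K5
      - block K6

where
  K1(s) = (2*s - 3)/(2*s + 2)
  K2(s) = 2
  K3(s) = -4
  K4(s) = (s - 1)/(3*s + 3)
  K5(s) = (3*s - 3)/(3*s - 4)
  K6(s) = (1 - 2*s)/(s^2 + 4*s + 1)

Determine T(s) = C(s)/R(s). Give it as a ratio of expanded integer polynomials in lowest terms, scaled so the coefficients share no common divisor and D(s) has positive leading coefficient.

1. sum the parallel branches K2, K3, giving -2
2. combine K1, (K2+K3) in series, giving (3 - 2*s)/(s + 1)
3. multiply K4, K5, K6 (series), giving (-2*s^3 + 5*s^2 - 4*s + 1)/(3*s^4 + 11*s^3 - 5*s^2 - 17*s - 4)
4. feedback reduction of (K1*(K2+K3)), (K4*K5*K6) - this is the overall T(s), already in the required normalized form

Final answer: (-6*s^5 - 13*s^4 + 43*s^3 + 19*s^2 - 43*s - 12)/(3*s^5 + 18*s^4 - 10*s^3 + s^2 - 35*s - 1)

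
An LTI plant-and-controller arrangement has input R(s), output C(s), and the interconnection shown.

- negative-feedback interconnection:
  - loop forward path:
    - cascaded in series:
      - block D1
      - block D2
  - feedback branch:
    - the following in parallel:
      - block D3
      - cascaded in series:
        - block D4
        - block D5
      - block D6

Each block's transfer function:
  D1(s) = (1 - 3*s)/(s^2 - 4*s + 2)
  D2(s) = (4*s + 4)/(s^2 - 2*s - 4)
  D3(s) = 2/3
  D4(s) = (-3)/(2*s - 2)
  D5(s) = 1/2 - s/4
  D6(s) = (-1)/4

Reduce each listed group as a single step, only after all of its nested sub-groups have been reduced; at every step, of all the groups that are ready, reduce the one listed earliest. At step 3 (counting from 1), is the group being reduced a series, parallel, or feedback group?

Step 1: cascade D1, D2
Step 2: cascade D4, D5
Step 3: reduce the parallel group D3, (D4*D5), D6
Step 4: collapse the loop ((D1*D2) forward, (D3+(D4*D5)+D6) return)
Step 3 collapses a parallel group.

Final answer: parallel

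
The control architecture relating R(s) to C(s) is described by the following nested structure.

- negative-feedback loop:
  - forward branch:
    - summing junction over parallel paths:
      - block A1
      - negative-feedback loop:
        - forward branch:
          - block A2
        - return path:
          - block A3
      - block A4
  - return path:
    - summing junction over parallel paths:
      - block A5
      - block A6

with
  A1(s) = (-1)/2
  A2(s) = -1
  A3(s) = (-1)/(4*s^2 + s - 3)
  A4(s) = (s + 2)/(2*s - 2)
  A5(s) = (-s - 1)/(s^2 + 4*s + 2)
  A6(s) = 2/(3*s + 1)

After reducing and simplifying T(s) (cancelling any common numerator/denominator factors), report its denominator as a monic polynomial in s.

Step 1: close the feedback loop around A2, A3 gives (-4*s^2 - s + 3)/(4*s^2 + s - 2)
Step 2: reduce the parallel group A1, [A2/(1+A2*A3)], A4 gives (-8*s^3 + 18*s^2 + 11*s - 12)/(8*s^3 - 6*s^2 - 6*s + 4)
Step 3: add A5, A6 (parallel) gives (-s^2 + 4*s + 3)/(3*s^3 + 13*s^2 + 10*s + 2)
Step 4: close the feedback loop around (A1+[A2/(1+A2*A3)]+A4), (A5+A6) gives (-24*s^6 - 50*s^5 + 187*s^4 + 271*s^3 - 10*s^2 - 98*s - 24)/(24*s^6 + 94*s^5 - 66*s^4 - 73*s^3 + 90*s^2 + 13*s - 28)
No further cancellation is possible in the step-4 result, so that is T(s). Its denominator becomes monic after dividing by the leading coefficient 24.

Answer: s^6 + 47*s^5/12 - 11*s^4/4 - 73*s^3/24 + 15*s^2/4 + 13*s/24 - 7/6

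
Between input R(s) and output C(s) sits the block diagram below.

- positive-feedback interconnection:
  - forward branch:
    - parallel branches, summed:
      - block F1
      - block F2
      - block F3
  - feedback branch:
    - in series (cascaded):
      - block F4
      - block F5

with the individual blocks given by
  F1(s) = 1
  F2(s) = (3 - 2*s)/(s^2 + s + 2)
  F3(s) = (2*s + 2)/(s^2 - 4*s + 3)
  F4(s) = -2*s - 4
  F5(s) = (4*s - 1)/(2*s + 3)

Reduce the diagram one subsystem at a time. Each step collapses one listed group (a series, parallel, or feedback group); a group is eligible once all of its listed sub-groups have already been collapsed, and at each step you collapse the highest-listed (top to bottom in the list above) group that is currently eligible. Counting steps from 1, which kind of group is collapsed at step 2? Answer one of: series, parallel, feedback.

Answer: series

Working:
(1) combine F1, F2, F3 in parallel
(2) multiply F4, F5 (series)
(3) feedback reduction of (F1+F2+F3), (F4*F5)
Step 2 collapses a series group.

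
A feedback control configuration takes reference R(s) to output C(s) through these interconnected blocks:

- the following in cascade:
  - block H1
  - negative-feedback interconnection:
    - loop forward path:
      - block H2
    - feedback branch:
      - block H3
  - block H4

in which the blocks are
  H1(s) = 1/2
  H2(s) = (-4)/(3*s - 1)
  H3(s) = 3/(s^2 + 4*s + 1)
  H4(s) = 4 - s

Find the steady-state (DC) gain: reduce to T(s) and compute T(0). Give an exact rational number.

1. feedback reduction of H2, H3, giving (-4*s^2 - 16*s - 4)/(3*s^3 + 11*s^2 - s - 13)
2. combine H1, [H2/(1+H2*H3)], H4 in series, giving (2*s^3 - 30*s - 8)/(3*s^3 + 11*s^2 - s - 13)
DC gain: substitute s = 0 into T(s) from step 2: T(0) = -8/(-13) = 8/13.

Answer: 8/13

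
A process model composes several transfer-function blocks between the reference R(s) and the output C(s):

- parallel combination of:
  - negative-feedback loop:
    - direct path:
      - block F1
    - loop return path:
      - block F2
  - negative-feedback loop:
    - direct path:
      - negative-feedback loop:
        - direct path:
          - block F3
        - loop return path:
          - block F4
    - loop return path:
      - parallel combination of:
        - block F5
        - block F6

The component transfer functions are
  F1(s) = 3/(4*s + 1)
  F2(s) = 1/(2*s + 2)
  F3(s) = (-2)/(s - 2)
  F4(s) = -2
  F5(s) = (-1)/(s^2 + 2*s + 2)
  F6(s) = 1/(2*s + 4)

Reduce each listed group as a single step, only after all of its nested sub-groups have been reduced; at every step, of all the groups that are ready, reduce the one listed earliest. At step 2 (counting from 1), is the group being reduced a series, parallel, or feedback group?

(1) close the feedback loop around F1, F2
(2) close the feedback loop around F3, F4
(3) add F5, F6 (parallel)
(4) close the feedback loop around [F3/(1+F3*F4)], (F5+F6)
(5) reduce the parallel group [F1/(1+F1*F2)], [[F3/(1+F3*F4)]/(1+[F3/(1+F3*F4)]*(F5+F6))]
So the answer for step 2 is feedback.

Hence the answer: feedback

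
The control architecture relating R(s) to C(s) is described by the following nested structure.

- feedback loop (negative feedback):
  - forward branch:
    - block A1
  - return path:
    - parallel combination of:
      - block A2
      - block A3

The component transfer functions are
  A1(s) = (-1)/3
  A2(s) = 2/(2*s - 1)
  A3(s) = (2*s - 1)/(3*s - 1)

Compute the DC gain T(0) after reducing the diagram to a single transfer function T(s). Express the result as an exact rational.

The answer is -1/4.

Reasoning:
(1) sum the parallel branches A2, A3 -> (4*s^2 + 2*s - 1)/(6*s^2 - 5*s + 1)
(2) feedback reduction of A1, (A2+A3) -> (-6*s^2 + 5*s - 1)/(14*s^2 - 17*s + 4)
DC gain: substitute s = 0 into T(s) from step 2: T(0) = -1/4.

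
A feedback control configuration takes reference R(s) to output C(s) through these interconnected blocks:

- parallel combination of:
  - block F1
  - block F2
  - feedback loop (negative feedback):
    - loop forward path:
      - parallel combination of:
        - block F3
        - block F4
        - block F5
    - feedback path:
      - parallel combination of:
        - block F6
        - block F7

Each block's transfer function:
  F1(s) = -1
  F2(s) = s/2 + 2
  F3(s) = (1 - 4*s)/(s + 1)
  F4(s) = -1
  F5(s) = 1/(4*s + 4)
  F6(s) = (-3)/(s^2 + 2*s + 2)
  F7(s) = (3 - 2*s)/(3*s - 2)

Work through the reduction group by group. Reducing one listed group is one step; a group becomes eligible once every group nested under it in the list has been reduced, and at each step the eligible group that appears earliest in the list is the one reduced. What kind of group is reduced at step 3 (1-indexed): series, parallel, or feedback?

(1) add F3, F4, F5 (parallel)
(2) sum the parallel branches F6, F7
(3) apply the feedback formula to (F3+F4+F5), (F6+F7)
(4) parallel reduction of F1, F2, [(F3+F4+F5)/(1+(F3+F4+F5)*(F6+F7))]
At step 3 the group reduced is feedback.

Therefore the answer is feedback.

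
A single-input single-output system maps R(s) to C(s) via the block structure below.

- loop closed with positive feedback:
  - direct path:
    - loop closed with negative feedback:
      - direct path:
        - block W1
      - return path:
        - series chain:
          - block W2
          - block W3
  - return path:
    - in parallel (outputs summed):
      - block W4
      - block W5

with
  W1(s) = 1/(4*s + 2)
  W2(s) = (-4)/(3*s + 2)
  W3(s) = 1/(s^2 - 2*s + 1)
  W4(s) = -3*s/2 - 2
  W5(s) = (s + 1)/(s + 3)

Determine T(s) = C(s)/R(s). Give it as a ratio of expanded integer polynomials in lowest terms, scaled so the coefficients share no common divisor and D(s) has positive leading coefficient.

Reducing step by step:

[1] multiply W2, W3 (series), giving (-4)/(3*s^3 - 4*s^2 - s + 2)
[2] reduce the feedback loop with forward W1 and return (W2*W3), giving (3*s^3 - 4*s^2 - s + 2)/(12*s^4 - 10*s^3 - 12*s^2 + 6*s)
[3] reduce the parallel group W4, W5, giving (-3*s^2 - 11*s - 10)/(2*s + 6)
[4] collapse the loop ([W1/(1+W1*(W2*W3))] forward, (W4+W5) return), giving the overall T(s)

Answer: (6*s^4 + 10*s^3 - 26*s^2 - 2*s + 12)/(33*s^5 + 73*s^4 - 101*s^3 - 105*s^2 + 48*s + 20)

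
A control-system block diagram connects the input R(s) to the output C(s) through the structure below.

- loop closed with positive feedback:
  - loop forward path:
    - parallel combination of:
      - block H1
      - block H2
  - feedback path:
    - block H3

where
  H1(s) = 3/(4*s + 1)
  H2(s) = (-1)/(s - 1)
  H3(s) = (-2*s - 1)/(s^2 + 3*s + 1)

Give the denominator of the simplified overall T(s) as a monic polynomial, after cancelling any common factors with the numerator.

The answer is s^4 + 9*s^3/4 - 2*s^2 - 15*s/4 - 5/4.

Reasoning:
Step 1 - combine H1, H2 in parallel; result (-s - 4)/(4*s^2 - 3*s - 1)
Step 2 - feedback reduction of (H1+H2), H3; result (-s^3 - 7*s^2 - 13*s - 4)/(4*s^4 + 9*s^3 - 8*s^2 - 15*s - 5)
T(s) is the step-2 result (common factors already cancelled). Leading coefficient of the denominator: 4. Divide through by 4 for the monic polynomial.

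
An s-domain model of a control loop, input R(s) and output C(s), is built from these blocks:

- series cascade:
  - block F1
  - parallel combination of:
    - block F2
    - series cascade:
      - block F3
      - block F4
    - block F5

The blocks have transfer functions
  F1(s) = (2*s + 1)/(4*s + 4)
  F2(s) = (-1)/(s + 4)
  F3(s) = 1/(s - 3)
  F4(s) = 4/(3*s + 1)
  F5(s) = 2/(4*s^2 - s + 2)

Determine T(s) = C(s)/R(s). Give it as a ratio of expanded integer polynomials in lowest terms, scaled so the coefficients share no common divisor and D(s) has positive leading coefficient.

Reducing step by step:

[1] multiply F3, F4 (series), giving 4/(3*s^2 - 8*s - 3)
[2] reduce the parallel group F2, (F3*F4), F5, giving (-12*s^4 + 57*s^3 + 66*s^2 - 65*s + 14)/(12*s^5 + 13*s^4 - 138*s^3 - 5*s^2 - 58*s - 24)
[3] combine F1, (F2+(F3*F4)+F5) in series: this yields T(s), and no further normalization is needed

Answer: (-24*s^5 + 102*s^4 + 189*s^3 - 64*s^2 - 37*s + 14)/(48*s^6 + 100*s^5 - 500*s^4 - 572*s^3 - 252*s^2 - 328*s - 96)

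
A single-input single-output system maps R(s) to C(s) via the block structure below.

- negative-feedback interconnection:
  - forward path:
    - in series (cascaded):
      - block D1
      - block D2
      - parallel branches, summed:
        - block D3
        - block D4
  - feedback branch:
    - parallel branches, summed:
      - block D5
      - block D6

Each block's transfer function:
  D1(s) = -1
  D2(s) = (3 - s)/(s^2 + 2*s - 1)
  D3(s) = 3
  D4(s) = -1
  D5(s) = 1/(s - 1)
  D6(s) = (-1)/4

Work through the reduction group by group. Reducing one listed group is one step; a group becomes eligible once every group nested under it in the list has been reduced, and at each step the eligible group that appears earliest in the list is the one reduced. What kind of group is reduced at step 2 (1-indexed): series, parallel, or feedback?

Step 1. combine D3, D4 in parallel
Step 2. cascade D1, D2, (D3+D4)
Step 3. sum the parallel branches D5, D6
Step 4. close the feedback loop around (D1*D2*(D3+D4)), (D5+D6)
So the answer for step 2 is series.

Answer: series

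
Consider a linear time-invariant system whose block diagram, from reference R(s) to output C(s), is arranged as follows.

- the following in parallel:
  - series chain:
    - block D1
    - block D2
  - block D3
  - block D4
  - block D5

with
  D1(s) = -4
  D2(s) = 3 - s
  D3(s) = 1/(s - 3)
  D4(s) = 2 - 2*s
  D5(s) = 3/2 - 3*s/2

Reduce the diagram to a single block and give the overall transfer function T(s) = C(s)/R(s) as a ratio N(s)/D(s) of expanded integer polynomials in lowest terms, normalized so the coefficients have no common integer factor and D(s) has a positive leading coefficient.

Step 1 - combine D1, D2 in series -> 4*s - 12
Step 2 - reduce the parallel group (D1*D2), D3, D4, D5; the result is T(s) itself (integer coefficients, no common factor, positive leading denominator coefficient)

Therefore the answer is (s^2 - 20*s + 53)/(2*s - 6).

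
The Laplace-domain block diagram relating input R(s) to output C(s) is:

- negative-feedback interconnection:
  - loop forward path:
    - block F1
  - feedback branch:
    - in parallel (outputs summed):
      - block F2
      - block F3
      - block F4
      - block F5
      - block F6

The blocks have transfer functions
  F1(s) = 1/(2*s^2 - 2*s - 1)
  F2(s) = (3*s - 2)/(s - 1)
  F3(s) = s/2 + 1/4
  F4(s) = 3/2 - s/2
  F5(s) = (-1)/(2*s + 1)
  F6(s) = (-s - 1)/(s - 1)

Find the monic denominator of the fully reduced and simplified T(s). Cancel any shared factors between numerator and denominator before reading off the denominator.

Step 1. sum the parallel branches F2, F3, F4, F5, F6 -> (30*s^2 - 27*s - 15)/(8*s^2 - 4*s - 4)
Step 2. reduce the feedback loop with forward F1 and return (F2+F3+F4+F5+F6) -> (8*s^2 - 4*s - 4)/(16*s^4 - 24*s^3 + 22*s^2 - 15*s - 11)
No further cancellation is possible in the step-2 result, so that is T(s). Its denominator becomes monic after dividing by the leading coefficient 16.

Therefore the answer is s^4 - 3*s^3/2 + 11*s^2/8 - 15*s/16 - 11/16.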